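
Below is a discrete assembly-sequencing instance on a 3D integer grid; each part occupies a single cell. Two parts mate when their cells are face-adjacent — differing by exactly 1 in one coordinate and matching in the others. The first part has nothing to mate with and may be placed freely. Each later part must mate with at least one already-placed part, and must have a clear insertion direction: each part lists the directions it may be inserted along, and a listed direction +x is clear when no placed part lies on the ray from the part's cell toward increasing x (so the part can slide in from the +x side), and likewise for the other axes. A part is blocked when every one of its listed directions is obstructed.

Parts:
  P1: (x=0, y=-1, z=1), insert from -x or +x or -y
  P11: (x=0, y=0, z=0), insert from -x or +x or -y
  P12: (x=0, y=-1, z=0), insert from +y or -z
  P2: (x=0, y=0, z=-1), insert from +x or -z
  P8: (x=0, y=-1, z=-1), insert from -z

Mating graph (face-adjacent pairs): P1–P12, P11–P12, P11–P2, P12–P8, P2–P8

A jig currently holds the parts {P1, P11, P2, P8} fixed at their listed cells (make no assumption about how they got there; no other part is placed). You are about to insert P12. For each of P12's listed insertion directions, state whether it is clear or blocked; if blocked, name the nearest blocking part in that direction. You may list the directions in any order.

+y: nearest on ray is P11@(0, 0, 0) ⇒ blocked
-z: nearest on ray is P8@(0, -1, -1) ⇒ blocked

+y: blocked by P11; -z: blocked by P8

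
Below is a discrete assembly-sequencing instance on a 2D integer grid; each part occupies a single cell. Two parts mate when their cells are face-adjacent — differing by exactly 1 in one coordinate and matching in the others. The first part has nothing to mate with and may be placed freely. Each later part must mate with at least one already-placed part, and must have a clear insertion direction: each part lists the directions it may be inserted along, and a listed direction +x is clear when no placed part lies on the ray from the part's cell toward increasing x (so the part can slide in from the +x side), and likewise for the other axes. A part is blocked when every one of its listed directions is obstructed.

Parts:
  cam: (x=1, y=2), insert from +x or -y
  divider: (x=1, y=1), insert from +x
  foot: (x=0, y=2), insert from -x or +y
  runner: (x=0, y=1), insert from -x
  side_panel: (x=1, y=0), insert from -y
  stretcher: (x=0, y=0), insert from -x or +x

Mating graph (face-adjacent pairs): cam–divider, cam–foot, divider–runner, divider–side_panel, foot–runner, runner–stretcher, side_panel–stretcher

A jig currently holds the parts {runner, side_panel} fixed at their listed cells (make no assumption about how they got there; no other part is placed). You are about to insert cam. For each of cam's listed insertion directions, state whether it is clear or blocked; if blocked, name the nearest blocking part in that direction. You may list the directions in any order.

+x: clear; -y: blocked by side_panel

+x: ray from cam(1, 2) has no placed part ⇒ clear
-y: nearest on ray is side_panel@(1, 0) ⇒ blocked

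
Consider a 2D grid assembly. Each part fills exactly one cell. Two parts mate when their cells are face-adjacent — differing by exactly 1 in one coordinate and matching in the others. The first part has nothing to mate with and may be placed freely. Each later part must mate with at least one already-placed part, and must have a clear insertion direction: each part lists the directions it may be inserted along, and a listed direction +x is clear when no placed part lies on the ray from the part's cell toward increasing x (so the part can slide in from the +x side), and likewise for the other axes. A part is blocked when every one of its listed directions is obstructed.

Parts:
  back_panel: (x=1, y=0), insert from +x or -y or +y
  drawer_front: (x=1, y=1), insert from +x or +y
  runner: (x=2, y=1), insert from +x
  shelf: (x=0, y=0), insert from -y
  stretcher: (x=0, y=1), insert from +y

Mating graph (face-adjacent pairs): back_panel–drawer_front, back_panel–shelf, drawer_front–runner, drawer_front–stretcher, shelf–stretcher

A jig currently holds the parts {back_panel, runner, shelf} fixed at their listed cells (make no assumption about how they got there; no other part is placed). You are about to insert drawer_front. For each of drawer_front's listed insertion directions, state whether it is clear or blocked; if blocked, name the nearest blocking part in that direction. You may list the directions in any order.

+x: blocked by runner; +y: clear

+x: nearest on ray is runner@(2, 1) ⇒ blocked
+y: ray from drawer_front(1, 1) has no placed part ⇒ clear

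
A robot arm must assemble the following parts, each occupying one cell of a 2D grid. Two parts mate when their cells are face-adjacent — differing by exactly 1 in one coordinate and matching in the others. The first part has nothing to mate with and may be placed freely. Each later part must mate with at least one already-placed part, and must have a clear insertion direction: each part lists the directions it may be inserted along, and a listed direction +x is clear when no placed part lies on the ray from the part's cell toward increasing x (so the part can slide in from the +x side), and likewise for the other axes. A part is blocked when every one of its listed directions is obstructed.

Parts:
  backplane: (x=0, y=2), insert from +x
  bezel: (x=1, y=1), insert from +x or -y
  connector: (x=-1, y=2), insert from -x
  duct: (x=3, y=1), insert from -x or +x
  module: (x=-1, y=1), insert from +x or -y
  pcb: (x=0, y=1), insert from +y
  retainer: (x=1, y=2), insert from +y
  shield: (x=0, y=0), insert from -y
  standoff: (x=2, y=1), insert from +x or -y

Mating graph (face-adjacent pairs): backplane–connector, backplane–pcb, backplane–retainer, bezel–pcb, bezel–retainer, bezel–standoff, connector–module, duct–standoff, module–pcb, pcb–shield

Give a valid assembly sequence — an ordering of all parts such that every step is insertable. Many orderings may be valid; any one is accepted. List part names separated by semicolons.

pcb; module; connector; backplane; shield; bezel; standoff; retainer; duct

1. pcb@(0, 1) [+y clear] — {pcb}
2. module@(-1, 1) [-y clear] — {module, pcb}
3. connector@(-1, 2) [-x clear] — {connector, module, pcb}
4. backplane@(0, 2) [+x clear] — {backplane, connector, module, pcb}
5. shield@(0, 0) [-y clear] — {backplane, connector, module, pcb, shield}
6. bezel@(1, 1) [+x clear] — {backplane, bezel, connector, module, pcb, shield}
7. standoff@(2, 1) [+x clear] — {backplane, bezel, connector, module, pcb, shield, standoff}
8. retainer@(1, 2) [+y clear] — {backplane, bezel, connector, module, pcb, retainer, shield, standoff}
9. duct@(3, 1) [+x clear] — {backplane, bezel, connector, duct, module, pcb, retainer, shield, standoff}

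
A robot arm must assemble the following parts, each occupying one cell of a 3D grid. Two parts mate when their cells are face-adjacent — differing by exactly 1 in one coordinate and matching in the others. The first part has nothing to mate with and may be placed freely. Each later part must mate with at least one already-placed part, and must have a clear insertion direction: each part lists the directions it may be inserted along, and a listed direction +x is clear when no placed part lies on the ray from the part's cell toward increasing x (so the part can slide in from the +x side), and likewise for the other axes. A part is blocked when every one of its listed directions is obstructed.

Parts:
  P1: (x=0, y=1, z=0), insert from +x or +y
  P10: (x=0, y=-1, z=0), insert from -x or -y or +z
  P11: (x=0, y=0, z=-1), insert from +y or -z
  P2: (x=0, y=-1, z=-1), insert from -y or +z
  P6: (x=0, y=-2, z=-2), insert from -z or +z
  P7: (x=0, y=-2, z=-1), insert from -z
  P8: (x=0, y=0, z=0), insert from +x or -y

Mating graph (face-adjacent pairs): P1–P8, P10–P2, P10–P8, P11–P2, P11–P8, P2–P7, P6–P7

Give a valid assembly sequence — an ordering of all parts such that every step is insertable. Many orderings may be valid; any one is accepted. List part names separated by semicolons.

P11; P8; P10; P1; P2; P7; P6

1. P11@(0, 0, -1) [+y clear] — {P11}
2. P8@(0, 0, 0) [+x clear] — {P11, P8}
3. P10@(0, -1, 0) [-x clear] — {P10, P11, P8}
4. P1@(0, 1, 0) [+x clear] — {P1, P10, P11, P8}
5. P2@(0, -1, -1) [-y clear] — {P1, P10, P11, P2, P8}
6. P7@(0, -2, -1) [-z clear] — {P1, P10, P11, P2, P7, P8}
7. P6@(0, -2, -2) [-z clear] — {P1, P10, P11, P2, P6, P7, P8}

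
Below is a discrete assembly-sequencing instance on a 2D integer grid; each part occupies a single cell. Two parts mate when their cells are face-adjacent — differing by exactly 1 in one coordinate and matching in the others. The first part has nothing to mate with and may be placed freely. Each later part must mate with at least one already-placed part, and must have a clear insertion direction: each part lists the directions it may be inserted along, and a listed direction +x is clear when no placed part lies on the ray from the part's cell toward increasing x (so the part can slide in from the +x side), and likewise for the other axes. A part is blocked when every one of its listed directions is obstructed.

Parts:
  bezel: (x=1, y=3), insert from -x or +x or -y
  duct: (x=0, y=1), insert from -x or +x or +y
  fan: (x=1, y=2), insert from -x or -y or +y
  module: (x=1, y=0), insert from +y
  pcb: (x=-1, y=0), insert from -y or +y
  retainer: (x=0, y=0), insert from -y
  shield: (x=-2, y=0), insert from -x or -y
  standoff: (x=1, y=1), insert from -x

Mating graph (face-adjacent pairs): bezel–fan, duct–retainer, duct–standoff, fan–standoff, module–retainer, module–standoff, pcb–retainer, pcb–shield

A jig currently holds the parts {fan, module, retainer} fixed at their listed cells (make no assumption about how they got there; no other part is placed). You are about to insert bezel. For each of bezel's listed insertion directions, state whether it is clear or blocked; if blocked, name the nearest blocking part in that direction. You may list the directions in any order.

+x: clear; -x: clear; -y: blocked by fan

-x: ray from bezel(1, 3) has no placed part ⇒ clear
+x: ray from bezel(1, 3) has no placed part ⇒ clear
-y: nearest on ray is fan@(1, 2) ⇒ blocked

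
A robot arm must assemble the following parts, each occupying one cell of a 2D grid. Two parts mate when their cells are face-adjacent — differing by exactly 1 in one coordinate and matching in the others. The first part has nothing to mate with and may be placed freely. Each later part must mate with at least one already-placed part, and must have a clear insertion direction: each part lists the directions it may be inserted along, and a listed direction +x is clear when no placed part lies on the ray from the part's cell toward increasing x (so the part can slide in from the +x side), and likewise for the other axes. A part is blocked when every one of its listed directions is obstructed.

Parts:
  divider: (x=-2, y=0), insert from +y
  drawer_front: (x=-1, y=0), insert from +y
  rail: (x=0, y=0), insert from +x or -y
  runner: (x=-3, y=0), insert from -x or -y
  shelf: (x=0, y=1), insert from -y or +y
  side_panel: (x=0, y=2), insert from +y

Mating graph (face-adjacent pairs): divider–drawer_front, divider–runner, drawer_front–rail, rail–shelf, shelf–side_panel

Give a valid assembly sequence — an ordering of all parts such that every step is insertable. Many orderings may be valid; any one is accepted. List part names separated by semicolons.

1. divider@(-2, 0) [+y clear] — {divider}
2. drawer_front@(-1, 0) [+y clear] — {divider, drawer_front}
3. rail@(0, 0) [+x clear] — {divider, drawer_front, rail}
4. shelf@(0, 1) [+y clear] — {divider, drawer_front, rail, shelf}
5. side_panel@(0, 2) [+y clear] — {divider, drawer_front, rail, shelf, side_panel}
6. runner@(-3, 0) [-x clear] — {divider, drawer_front, rail, runner, shelf, side_panel}

divider; drawer_front; rail; shelf; side_panel; runner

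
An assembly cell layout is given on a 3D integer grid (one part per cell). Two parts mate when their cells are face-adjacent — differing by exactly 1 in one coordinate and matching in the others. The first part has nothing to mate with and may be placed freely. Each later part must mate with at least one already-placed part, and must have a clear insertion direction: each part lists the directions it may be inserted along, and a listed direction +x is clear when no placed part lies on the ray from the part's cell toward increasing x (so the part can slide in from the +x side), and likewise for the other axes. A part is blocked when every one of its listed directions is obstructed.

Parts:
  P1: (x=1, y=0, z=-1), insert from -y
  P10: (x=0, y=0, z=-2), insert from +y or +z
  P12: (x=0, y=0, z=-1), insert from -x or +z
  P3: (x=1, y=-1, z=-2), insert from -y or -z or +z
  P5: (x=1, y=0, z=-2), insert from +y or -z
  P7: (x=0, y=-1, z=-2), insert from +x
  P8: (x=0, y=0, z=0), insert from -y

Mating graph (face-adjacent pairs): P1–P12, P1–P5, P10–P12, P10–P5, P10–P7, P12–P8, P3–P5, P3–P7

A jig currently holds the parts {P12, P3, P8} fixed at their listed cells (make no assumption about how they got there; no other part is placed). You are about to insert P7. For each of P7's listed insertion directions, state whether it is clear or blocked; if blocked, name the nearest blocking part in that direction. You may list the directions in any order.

+x: nearest on ray is P3@(1, -1, -2) ⇒ blocked

+x: blocked by P3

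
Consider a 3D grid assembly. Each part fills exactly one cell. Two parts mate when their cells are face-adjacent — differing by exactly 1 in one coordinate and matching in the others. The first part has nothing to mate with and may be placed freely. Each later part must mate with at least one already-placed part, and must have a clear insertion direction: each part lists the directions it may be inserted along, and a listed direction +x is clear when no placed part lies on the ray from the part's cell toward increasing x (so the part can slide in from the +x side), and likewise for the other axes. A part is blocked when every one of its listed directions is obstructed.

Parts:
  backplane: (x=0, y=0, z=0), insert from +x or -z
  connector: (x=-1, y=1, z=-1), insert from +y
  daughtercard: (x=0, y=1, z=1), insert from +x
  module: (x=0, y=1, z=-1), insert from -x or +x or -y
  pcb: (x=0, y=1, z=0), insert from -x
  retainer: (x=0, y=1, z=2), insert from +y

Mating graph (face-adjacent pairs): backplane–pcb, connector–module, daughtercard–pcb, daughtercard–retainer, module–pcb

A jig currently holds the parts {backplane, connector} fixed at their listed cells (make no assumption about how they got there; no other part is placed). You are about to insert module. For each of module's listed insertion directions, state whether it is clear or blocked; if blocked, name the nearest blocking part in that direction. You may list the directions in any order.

+x: clear; -x: blocked by connector; -y: clear

-x: nearest on ray is connector@(-1, 1, -1) ⇒ blocked
+x: ray from module(0, 1, -1) has no placed part ⇒ clear
-y: ray from module(0, 1, -1) has no placed part ⇒ clear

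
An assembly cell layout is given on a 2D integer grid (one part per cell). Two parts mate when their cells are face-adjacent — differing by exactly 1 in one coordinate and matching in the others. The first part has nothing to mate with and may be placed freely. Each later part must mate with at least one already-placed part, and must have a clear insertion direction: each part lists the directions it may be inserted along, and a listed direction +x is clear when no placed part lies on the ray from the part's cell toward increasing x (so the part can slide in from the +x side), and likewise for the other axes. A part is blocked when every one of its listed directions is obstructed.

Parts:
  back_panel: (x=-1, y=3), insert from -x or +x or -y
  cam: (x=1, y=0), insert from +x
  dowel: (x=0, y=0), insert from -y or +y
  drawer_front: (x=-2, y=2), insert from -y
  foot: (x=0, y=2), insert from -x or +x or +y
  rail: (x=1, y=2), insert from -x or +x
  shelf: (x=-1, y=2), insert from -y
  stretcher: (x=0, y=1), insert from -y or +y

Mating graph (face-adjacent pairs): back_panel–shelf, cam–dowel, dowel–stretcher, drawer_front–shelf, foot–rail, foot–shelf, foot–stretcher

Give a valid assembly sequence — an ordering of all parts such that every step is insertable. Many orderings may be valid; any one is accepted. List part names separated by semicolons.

rail; foot; stretcher; dowel; shelf; back_panel; cam; drawer_front

1. rail@(1, 2) [-x clear] — {rail}
2. foot@(0, 2) [-x clear] — {foot, rail}
3. stretcher@(0, 1) [-y clear] — {foot, rail, stretcher}
4. dowel@(0, 0) [-y clear] — {dowel, foot, rail, stretcher}
5. shelf@(-1, 2) [-y clear] — {dowel, foot, rail, shelf, stretcher}
6. back_panel@(-1, 3) [-x clear] — {back_panel, dowel, foot, rail, shelf, stretcher}
7. cam@(1, 0) [+x clear] — {back_panel, cam, dowel, foot, rail, shelf, stretcher}
8. drawer_front@(-2, 2) [-y clear] — {back_panel, cam, dowel, drawer_front, foot, rail, shelf, stretcher}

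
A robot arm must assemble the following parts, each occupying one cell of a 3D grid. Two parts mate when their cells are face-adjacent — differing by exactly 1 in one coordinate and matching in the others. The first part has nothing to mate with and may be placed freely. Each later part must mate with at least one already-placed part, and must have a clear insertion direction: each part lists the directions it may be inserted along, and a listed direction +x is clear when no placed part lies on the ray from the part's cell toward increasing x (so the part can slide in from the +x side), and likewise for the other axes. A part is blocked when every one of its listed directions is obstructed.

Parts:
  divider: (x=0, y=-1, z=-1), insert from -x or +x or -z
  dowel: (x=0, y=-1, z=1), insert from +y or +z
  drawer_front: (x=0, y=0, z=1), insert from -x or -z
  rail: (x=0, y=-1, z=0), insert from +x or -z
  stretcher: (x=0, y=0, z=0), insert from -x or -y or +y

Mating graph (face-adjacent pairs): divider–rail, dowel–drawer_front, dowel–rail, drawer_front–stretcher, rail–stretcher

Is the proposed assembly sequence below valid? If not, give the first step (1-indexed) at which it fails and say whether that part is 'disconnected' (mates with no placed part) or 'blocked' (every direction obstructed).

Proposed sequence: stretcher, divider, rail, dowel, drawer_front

1. stretcher@(0, 0, 0) [-x clear] — {stretcher}
2. divider@(0, -1, -1) — no placed neighbour ⇒ disconnected

Invalid at step 2 (disconnected)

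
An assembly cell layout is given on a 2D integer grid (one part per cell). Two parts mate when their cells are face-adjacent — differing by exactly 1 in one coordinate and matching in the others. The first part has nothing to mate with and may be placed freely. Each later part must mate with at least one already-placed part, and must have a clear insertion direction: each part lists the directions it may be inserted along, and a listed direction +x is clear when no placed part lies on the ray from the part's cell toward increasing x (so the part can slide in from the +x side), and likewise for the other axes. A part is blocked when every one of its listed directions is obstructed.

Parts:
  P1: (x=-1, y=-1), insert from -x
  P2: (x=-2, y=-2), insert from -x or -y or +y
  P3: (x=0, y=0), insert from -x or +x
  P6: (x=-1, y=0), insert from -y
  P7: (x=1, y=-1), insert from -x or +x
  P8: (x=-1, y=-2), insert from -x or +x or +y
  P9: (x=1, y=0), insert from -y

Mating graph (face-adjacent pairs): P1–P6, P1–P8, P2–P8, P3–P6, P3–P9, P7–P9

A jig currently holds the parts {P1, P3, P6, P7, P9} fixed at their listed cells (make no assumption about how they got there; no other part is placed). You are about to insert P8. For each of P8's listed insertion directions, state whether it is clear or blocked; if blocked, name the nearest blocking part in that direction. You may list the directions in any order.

-x: ray from P8(-1, -2) has no placed part ⇒ clear
+x: ray from P8(-1, -2) has no placed part ⇒ clear
+y: nearest on ray is P1@(-1, -1) ⇒ blocked

+x: clear; +y: blocked by P1; -x: clear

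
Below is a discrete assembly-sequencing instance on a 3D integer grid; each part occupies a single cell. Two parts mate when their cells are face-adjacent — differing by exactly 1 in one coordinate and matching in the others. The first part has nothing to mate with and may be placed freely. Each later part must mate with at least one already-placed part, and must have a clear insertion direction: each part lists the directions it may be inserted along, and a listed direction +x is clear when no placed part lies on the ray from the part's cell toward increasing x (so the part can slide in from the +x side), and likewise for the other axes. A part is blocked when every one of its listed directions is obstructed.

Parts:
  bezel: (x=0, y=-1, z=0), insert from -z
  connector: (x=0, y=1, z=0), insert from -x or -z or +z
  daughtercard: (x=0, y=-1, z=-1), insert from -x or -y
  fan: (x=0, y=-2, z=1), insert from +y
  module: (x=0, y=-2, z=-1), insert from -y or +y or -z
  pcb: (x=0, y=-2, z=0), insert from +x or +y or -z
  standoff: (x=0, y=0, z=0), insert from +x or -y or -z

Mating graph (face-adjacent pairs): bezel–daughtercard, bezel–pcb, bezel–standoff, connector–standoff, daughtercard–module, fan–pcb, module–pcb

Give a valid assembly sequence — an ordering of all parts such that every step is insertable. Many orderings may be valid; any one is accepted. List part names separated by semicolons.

fan; pcb; bezel; standoff; connector; daughtercard; module

1. fan@(0, -2, 1) [+y clear] — {fan}
2. pcb@(0, -2, 0) [+x clear] — {fan, pcb}
3. bezel@(0, -1, 0) [-z clear] — {bezel, fan, pcb}
4. standoff@(0, 0, 0) [+x clear] — {bezel, fan, pcb, standoff}
5. connector@(0, 1, 0) [-x clear] — {bezel, connector, fan, pcb, standoff}
6. daughtercard@(0, -1, -1) [-x clear] — {bezel, connector, daughtercard, fan, pcb, standoff}
7. module@(0, -2, -1) [-y clear] — {bezel, connector, daughtercard, fan, module, pcb, standoff}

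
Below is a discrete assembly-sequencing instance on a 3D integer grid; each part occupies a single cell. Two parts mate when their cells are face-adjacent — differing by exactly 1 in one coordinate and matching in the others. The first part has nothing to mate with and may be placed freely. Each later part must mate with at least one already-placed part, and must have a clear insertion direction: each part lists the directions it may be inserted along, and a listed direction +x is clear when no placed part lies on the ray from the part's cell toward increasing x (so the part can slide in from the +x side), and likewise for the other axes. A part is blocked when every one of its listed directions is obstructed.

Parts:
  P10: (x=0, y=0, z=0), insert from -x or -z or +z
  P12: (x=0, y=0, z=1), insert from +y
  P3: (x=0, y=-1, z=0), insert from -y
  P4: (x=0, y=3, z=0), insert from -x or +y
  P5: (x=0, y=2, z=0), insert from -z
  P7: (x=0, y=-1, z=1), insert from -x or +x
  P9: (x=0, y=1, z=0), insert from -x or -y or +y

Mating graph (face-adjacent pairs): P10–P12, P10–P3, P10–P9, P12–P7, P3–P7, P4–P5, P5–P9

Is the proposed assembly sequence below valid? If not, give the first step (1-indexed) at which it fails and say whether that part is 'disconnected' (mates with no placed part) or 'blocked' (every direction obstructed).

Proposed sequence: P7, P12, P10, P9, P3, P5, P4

Valid

1. P7@(0, -1, 1) [-x clear] — {P7}
2. P12@(0, 0, 1) [+y clear] — {P12, P7}
3. P10@(0, 0, 0) [-x clear] — {P10, P12, P7}
4. P9@(0, 1, 0) [-x clear] — {P10, P12, P7, P9}
5. P3@(0, -1, 0) [-y clear] — {P10, P12, P3, P7, P9}
6. P5@(0, 2, 0) [-z clear] — {P10, P12, P3, P5, P7, P9}
7. P4@(0, 3, 0) [-x clear] — {P10, P12, P3, P4, P5, P7, P9}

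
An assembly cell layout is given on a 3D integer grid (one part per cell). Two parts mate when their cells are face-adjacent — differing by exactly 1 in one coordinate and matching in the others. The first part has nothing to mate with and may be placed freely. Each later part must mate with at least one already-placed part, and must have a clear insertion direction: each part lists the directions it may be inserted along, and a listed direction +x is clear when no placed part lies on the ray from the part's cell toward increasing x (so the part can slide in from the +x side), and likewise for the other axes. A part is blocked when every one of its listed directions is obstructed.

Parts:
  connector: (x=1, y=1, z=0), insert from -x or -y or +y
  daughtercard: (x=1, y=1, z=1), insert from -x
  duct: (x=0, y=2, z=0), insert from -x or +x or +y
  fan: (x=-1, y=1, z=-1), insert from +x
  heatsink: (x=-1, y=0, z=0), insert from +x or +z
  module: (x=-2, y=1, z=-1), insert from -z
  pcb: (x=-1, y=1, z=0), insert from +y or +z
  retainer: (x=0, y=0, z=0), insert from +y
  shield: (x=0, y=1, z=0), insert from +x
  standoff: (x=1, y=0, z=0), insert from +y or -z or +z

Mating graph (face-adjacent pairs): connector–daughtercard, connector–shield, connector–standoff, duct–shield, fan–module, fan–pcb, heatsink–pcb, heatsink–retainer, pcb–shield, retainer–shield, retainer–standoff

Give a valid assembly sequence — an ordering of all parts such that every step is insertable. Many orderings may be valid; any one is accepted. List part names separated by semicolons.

1. module@(-2, 1, -1) [-z clear] — {module}
2. fan@(-1, 1, -1) [+x clear] — {fan, module}
3. pcb@(-1, 1, 0) [+y clear] — {fan, module, pcb}
4. heatsink@(-1, 0, 0) [+x clear] — {fan, heatsink, module, pcb}
5. retainer@(0, 0, 0) [+y clear] — {fan, heatsink, module, pcb, retainer}
6. shield@(0, 1, 0) [+x clear] — {fan, heatsink, module, pcb, retainer, shield}
7. duct@(0, 2, 0) [-x clear] — {duct, fan, heatsink, module, pcb, retainer, shield}
8. standoff@(1, 0, 0) [+y clear] — {duct, fan, heatsink, module, pcb, retainer, shield, standoff}
9. connector@(1, 1, 0) [+y clear] — {connector, duct, fan, heatsink, module, pcb, retainer, shield, standoff}
10. daughtercard@(1, 1, 1) [-x clear] — {connector, daughtercard, duct, fan, heatsink, module, pcb, retainer, shield, standoff}

module; fan; pcb; heatsink; retainer; shield; duct; standoff; connector; daughtercard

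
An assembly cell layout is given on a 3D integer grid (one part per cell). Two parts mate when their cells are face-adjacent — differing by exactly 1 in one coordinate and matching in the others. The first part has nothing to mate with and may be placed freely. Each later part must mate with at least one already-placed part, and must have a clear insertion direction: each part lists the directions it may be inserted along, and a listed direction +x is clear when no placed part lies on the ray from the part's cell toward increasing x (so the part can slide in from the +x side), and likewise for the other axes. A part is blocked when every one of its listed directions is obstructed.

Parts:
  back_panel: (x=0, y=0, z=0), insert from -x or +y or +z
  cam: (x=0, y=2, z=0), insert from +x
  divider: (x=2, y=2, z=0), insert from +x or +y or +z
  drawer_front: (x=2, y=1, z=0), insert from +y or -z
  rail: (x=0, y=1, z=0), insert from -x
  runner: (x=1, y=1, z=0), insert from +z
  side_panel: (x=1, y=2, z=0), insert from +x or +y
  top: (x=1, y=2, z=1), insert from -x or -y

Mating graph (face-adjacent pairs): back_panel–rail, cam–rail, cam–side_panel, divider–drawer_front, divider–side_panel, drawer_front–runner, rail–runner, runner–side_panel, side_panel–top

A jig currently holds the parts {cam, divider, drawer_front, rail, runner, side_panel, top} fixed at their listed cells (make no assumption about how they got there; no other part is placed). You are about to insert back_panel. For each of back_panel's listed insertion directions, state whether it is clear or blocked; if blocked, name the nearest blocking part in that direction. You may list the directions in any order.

+y: blocked by rail; +z: clear; -x: clear

-x: ray from back_panel(0, 0, 0) has no placed part ⇒ clear
+y: nearest on ray is rail@(0, 1, 0) ⇒ blocked
+z: ray from back_panel(0, 0, 0) has no placed part ⇒ clear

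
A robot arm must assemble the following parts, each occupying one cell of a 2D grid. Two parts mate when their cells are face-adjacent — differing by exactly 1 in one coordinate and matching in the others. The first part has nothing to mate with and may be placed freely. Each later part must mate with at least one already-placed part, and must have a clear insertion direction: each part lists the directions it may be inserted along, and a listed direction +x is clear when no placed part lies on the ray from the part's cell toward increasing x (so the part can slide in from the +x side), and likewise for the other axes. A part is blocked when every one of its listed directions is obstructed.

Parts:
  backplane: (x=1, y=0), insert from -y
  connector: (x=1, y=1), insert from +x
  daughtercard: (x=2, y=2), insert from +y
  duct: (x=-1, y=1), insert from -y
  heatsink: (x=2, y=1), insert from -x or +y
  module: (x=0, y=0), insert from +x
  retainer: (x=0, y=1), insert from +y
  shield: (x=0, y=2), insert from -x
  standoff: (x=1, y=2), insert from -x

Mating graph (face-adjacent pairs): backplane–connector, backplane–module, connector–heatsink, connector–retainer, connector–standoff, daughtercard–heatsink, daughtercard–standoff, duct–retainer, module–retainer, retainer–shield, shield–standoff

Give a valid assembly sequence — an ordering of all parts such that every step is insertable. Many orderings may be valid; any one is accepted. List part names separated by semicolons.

standoff; connector; heatsink; daughtercard; retainer; module; duct; backplane; shield

1. standoff@(1, 2) [-x clear] — {standoff}
2. connector@(1, 1) [+x clear] — {connector, standoff}
3. heatsink@(2, 1) [+y clear] — {connector, heatsink, standoff}
4. daughtercard@(2, 2) [+y clear] — {connector, daughtercard, heatsink, standoff}
5. retainer@(0, 1) [+y clear] — {connector, daughtercard, heatsink, retainer, standoff}
6. module@(0, 0) [+x clear] — {connector, daughtercard, heatsink, module, retainer, standoff}
7. duct@(-1, 1) [-y clear] — {connector, daughtercard, duct, heatsink, module, retainer, standoff}
8. backplane@(1, 0) [-y clear] — {backplane, connector, daughtercard, duct, heatsink, module, retainer, standoff}
9. shield@(0, 2) [-x clear] — {backplane, connector, daughtercard, duct, heatsink, module, retainer, shield, standoff}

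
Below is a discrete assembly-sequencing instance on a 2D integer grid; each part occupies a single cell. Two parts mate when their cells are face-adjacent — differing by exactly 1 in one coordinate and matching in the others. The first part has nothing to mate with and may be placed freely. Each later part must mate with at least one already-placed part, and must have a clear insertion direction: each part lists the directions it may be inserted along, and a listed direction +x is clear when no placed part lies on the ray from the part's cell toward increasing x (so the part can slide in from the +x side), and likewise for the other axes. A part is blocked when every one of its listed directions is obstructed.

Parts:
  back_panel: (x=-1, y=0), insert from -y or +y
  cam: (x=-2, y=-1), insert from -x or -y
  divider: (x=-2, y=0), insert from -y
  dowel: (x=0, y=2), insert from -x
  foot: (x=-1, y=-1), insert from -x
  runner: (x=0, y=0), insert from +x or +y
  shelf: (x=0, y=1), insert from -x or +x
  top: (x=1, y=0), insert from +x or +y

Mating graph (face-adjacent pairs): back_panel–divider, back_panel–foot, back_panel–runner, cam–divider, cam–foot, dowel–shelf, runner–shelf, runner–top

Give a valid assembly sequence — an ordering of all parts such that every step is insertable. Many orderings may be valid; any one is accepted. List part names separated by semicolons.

1. foot@(-1, -1) [-x clear] — {foot}
2. back_panel@(-1, 0) [+y clear] — {back_panel, foot}
3. divider@(-2, 0) [-y clear] — {back_panel, divider, foot}
4. cam@(-2, -1) [-x clear] — {back_panel, cam, divider, foot}
5. runner@(0, 0) [+x clear] — {back_panel, cam, divider, foot, runner}
6. top@(1, 0) [+x clear] — {back_panel, cam, divider, foot, runner, top}
7. shelf@(0, 1) [-x clear] — {back_panel, cam, divider, foot, runner, shelf, top}
8. dowel@(0, 2) [-x clear] — {back_panel, cam, divider, dowel, foot, runner, shelf, top}

foot; back_panel; divider; cam; runner; top; shelf; dowel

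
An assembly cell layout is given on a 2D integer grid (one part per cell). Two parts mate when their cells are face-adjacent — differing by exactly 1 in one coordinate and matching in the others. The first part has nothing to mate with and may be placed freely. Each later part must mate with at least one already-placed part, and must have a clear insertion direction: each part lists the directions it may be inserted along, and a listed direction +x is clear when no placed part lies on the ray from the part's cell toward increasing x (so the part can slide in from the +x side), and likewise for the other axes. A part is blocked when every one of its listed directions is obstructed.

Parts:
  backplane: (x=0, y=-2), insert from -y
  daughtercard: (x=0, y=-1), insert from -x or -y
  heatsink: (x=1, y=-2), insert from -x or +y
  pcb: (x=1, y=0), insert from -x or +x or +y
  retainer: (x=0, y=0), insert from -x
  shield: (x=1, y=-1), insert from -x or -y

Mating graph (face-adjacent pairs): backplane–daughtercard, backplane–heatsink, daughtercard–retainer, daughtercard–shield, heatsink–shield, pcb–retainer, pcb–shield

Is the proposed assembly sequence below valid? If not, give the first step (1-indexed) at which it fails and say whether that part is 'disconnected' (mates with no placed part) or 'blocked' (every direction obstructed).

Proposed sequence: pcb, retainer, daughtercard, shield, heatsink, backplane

Valid

1. pcb@(1, 0) [-x clear] — {pcb}
2. retainer@(0, 0) [-x clear] — {pcb, retainer}
3. daughtercard@(0, -1) [-x clear] — {daughtercard, pcb, retainer}
4. shield@(1, -1) [-y clear] — {daughtercard, pcb, retainer, shield}
5. heatsink@(1, -2) [-x clear] — {daughtercard, heatsink, pcb, retainer, shield}
6. backplane@(0, -2) [-y clear] — {backplane, daughtercard, heatsink, pcb, retainer, shield}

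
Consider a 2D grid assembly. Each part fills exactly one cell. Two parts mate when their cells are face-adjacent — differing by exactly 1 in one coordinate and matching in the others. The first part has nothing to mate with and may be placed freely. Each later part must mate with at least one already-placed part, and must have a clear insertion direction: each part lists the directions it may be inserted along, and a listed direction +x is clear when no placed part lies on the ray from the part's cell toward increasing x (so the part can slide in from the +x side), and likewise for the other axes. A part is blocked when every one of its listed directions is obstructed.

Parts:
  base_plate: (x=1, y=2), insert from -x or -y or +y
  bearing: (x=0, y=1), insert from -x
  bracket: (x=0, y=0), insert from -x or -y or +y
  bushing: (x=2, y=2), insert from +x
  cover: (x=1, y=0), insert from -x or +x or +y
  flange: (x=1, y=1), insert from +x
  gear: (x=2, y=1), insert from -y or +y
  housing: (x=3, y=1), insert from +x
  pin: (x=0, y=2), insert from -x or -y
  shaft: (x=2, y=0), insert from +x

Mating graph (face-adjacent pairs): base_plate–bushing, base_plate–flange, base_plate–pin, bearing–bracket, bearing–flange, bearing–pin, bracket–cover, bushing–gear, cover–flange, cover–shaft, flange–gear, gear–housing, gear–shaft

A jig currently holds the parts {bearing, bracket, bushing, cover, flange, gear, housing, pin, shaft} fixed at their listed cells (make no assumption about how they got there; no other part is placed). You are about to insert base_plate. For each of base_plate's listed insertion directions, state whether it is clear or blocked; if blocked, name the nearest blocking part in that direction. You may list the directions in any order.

+y: clear; -x: blocked by pin; -y: blocked by flange

-x: nearest on ray is pin@(0, 2) ⇒ blocked
-y: nearest on ray is flange@(1, 1) ⇒ blocked
+y: ray from base_plate(1, 2) has no placed part ⇒ clear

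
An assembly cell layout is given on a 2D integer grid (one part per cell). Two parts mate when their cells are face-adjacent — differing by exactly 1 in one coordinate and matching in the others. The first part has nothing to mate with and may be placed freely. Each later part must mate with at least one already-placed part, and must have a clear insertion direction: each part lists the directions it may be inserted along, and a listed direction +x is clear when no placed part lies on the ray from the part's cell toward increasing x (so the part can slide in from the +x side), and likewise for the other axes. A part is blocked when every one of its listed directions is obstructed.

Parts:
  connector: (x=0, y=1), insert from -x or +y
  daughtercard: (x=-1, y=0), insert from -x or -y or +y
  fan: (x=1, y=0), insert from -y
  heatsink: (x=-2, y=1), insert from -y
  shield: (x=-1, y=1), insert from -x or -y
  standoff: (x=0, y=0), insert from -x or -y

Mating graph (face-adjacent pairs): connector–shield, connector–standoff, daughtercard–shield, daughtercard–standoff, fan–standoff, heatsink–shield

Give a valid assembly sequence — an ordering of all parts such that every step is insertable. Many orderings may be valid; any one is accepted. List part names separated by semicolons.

standoff; connector; daughtercard; fan; shield; heatsink

1. standoff@(0, 0) [-x clear] — {standoff}
2. connector@(0, 1) [-x clear] — {connector, standoff}
3. daughtercard@(-1, 0) [-x clear] — {connector, daughtercard, standoff}
4. fan@(1, 0) [-y clear] — {connector, daughtercard, fan, standoff}
5. shield@(-1, 1) [-x clear] — {connector, daughtercard, fan, shield, standoff}
6. heatsink@(-2, 1) [-y clear] — {connector, daughtercard, fan, heatsink, shield, standoff}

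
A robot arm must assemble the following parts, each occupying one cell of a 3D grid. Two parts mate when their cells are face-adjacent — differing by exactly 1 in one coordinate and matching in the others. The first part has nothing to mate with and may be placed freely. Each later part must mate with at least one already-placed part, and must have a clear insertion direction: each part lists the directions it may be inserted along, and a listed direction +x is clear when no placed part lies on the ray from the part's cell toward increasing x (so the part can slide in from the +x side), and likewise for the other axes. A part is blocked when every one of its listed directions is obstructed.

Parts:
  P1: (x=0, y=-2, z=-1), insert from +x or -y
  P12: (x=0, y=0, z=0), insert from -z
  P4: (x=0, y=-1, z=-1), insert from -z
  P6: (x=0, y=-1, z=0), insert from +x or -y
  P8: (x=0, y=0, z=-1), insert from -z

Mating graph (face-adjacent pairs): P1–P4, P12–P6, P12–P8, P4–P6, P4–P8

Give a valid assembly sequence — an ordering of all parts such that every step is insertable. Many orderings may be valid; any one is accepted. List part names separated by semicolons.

1. P12@(0, 0, 0) [-z clear] — {P12}
2. P8@(0, 0, -1) [-z clear] — {P12, P8}
3. P6@(0, -1, 0) [+x clear] — {P12, P6, P8}
4. P4@(0, -1, -1) [-z clear] — {P12, P4, P6, P8}
5. P1@(0, -2, -1) [+x clear] — {P1, P12, P4, P6, P8}

P12; P8; P6; P4; P1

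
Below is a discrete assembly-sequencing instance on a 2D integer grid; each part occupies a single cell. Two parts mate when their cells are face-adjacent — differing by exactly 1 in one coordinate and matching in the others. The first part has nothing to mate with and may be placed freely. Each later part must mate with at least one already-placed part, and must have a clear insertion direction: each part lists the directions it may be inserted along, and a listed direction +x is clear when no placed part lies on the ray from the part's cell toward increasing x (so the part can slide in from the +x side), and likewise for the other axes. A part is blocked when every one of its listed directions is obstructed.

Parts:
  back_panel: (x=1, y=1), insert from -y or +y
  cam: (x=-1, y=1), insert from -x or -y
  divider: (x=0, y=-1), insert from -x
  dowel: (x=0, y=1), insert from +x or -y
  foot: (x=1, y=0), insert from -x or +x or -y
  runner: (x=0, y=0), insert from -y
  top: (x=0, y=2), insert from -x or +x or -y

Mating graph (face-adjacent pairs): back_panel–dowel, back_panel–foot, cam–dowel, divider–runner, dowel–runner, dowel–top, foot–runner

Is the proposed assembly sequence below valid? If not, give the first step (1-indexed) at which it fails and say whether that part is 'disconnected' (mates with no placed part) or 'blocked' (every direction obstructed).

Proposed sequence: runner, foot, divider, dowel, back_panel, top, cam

Valid

1. runner@(0, 0) [-y clear] — {runner}
2. foot@(1, 0) [+x clear] — {foot, runner}
3. divider@(0, -1) [-x clear] — {divider, foot, runner}
4. dowel@(0, 1) [+x clear] — {divider, dowel, foot, runner}
5. back_panel@(1, 1) [+y clear] — {back_panel, divider, dowel, foot, runner}
6. top@(0, 2) [-x clear] — {back_panel, divider, dowel, foot, runner, top}
7. cam@(-1, 1) [-x clear] — {back_panel, cam, divider, dowel, foot, runner, top}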